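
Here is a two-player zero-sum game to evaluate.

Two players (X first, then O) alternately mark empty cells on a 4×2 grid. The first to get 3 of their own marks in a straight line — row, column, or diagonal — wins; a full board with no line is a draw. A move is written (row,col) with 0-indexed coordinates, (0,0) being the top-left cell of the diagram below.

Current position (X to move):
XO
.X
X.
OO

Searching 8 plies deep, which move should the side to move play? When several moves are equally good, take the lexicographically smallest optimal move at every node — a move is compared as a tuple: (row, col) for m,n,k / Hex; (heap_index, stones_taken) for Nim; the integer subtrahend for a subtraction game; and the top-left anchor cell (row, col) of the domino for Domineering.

[XO/.X/X./OO] X move#1: (1,0):+1/XO/XX/X./OO*, (2,1):+0/XO/.X/XX/OO
[XO/XX/X./OO] end (terminal -1, O#2); searched XO/.X/X./OO to 8

X's best at [XO/.X/X./OO]: (1,0)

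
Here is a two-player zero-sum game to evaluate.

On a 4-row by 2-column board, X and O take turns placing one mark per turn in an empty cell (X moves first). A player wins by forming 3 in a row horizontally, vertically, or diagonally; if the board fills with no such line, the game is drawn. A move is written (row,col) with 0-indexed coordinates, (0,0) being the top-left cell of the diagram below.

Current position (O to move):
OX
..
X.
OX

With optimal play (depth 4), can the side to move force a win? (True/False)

O winning at [OX/../X./OX]: False

p1 O@[OX/../X./OX]: (1,0)[OX/O./X./OX]+0* (1,1)[OX/.O/X./OX]+0 (2,1)[OX/../XO/OX]+0
p2 X@[OX/O./X./OX]: (1,1)[OX/OX/X./OX]+0* (2,1)[OX/O./XX/OX]+0
p3 O@[OX/OX/X./OX]: (2,1)[OX/OX/XO/OX]+0*
p4 X@[OX/OX/XO/OX] terminal +0; root [OX/../X./OX] d4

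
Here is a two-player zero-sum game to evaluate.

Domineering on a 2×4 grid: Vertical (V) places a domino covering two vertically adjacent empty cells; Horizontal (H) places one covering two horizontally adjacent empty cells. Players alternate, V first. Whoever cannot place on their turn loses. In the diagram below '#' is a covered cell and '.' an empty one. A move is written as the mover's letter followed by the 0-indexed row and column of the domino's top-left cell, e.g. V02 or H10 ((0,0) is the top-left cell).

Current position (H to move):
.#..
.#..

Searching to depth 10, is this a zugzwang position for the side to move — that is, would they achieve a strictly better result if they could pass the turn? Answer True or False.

zugzwang(.#../.#.., H) = False

[.#../.#..] H move#1: H02:+1/.###/.#..*, H12:+1/.#../.###
[.###/.#..] V move#2: V00:-1/####/##..*
[####/##..] H move#3: H12:+1/####/####*
[####/####] end (terminal -1, V#4); searched .#../.#.. to 10
pass branch (V moves first from the same position):
  | [.#../.#..] V move#1: V00:-1/##../##.., V02:+1/.##./.##.*, V03:+1/.#.#/.#.#
  | [.##./.##.] end (terminal -1, H#2); searched .#../.#.. to 10
H moving scores +1; H passing scores -1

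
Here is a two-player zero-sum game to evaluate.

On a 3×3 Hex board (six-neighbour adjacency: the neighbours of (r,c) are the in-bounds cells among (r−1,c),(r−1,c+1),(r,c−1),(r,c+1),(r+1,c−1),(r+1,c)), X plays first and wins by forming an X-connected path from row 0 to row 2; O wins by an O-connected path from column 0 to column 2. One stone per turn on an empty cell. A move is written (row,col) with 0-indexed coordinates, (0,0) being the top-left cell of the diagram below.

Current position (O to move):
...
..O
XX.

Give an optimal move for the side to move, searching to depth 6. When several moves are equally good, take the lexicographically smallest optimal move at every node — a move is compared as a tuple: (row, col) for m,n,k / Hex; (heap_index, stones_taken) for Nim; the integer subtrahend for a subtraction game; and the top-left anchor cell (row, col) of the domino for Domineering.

O's best at [.../..O/XX.]: (0,1)

[.../..O/XX.] O move#1: (0,0):-1/O../..O/XX., (0,1):+1/.O./..O/XX.*, (0,2):-1/..O/..O/XX., (1,0):-1/.../O.O/XX., (1,1):-1/.../.OO/XX., (2,2):-1/.../..O/XXO
[.O./..O/XX.] X move#2: (0,0):-1/XO./..O/XX.*, (0,2):-1/.OX/..O/XX., (1,0):-1/.O./X.O/XX., (1,1):-1/.O./.XO/XX., (2,2):-1/.O./..O/XXX
[XO./..O/XX.] O move#3: (0,2):-1/XOO/..O/XX., (1,0):+1/XO./O.O/XX.*, (1,1):-1/XO./.OO/XX., (2,2):-1/XO./..O/XXO
[XO./O.O/XX.] X move#4: (0,2):-1/XOX/O.O/XX.*, (1,1):-1/XO./OXO/XX., (2,2):-1/XO./O.O/XXX
[XOX/O.O/XX.] O move#5: (1,1):+1/XOX/OOO/XX.*, (2,2):-1/XOX/O.O/XXO
[XOX/OOO/XX.] end (terminal -1, X#6); searched .../..O/XX. to 6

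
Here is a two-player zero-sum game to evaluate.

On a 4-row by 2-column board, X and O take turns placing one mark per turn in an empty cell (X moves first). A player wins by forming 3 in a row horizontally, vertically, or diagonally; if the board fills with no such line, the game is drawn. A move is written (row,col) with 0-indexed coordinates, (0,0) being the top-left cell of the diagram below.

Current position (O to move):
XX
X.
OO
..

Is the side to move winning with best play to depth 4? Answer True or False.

O winning at [XX/X./OO/..]: False

ply 1, O at XX/X./OO/.. | (1,1)=+0→XX/XO/OO/..*; (3,0)=+0→XX/X./OO/O.; (3,1)=+0→XX/X./OO/.O
ply 2, X at XX/XO/OO/.. | (3,0)=-1→XX/XO/OO/X.; (3,1)=+0→XX/XO/OO/.X*
ply 3, O at XX/XO/OO/.X | (3,0)=+0→XX/XO/OO/OX*
ply 4: XX/XO/OO/OX is terminal +0 (X); from XX/X./OO/.. depth 4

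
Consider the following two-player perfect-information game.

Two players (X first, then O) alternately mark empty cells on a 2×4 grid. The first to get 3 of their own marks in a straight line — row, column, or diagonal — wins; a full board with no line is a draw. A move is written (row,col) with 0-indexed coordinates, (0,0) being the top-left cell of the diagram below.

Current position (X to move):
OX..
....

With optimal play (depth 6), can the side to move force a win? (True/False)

X winning at [OX../....]: False

ply 1, X at OX../.... | (0,2)=+0→OXX./....*; (0,3)=+0→OX.X/....; (1,0)=+0→OX../X...; (1,1)=+0→OX../.X..; (1,2)=+0→OX../..X.; (1,3)=+0→OX../...X
ply 2, O at OXX./.... | (0,3)=+0→OXXO/....*; (1,0)=-1→OXX./O...; (1,1)=-1→OXX./.O..; (1,2)=-1→OXX./..O.; (1,3)=-1→OXX./...O
ply 3, X at OXXO/.... | (1,0)=+0→OXXO/X...*; (1,1)=+0→OXXO/.X..; (1,2)=+0→OXXO/..X.; (1,3)=+0→OXXO/...X
ply 4, O at OXXO/X... | (1,1)=+0→OXXO/XO..*; (1,2)=+0→OXXO/X.O.; (1,3)=+0→OXXO/X..O
ply 5, X at OXXO/XO.. | (1,2)=+0→OXXO/XOX.*; (1,3)=+0→OXXO/XO.X
ply 6, O at OXXO/XOX. | (1,3)=+0→OXXO/XOXO*
ply 7: OXXO/XOXO is terminal +0 (X); from OX../.... depth 6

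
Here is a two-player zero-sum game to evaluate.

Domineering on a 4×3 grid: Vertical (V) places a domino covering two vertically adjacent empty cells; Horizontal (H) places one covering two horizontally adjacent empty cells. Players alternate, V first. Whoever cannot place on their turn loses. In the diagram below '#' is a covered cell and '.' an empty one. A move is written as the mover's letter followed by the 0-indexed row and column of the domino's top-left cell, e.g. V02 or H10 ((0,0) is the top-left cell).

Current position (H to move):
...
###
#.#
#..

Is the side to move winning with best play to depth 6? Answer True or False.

[.../###/#.#/#..] H move#1: H00:-1/##./###/#.#/#.., H01:-1/.##/###/#.#/#.., H31:+1/.../###/#.#/###*
[.../###/#.#/###] end (terminal -1, V#2); searched .../###/#.#/#.. to 6

H winning at [.../###/#.#/#..]: True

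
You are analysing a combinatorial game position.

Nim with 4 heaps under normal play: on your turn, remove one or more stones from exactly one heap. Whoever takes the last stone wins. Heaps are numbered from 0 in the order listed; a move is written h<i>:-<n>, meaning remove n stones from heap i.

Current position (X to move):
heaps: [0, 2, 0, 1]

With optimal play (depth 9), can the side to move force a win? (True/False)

[(0,2,0,1)] X move#1: h1:-1:+1/(0,1,0,1)*, h1:-2:-1/(0,0,0,1), h3:-1:-1/(0,2,0,0)
[(0,1,0,1)] O move#2: h1:-1:-1/(0,0,0,1)*, h3:-1:-1/(0,1,0,0)
[(0,0,0,1)] X move#3: h3:-1:+1/(0,0,0,0)*
[(0,0,0,0)] end (terminal -1, O#4); searched (0,2,0,1) to 9

X winning at [(0,2,0,1)]: True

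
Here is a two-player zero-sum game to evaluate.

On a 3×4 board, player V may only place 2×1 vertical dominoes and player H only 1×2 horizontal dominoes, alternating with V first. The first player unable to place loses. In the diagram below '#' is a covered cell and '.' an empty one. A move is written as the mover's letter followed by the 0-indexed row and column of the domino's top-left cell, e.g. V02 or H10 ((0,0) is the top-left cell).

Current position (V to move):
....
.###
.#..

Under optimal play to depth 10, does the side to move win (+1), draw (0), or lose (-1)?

value(..../.###/.#.., V) = -1

[..../.###/.#..] V move#1: V00:-1/#.../####/.#..*, V10:-1/..../####/##..
[#.../####/.#..] H move#2: H01:+1/###./####/.#..*, H02:+1/#.##/####/.#.., H22:+1/#.../####/.###
[###./####/.#..] end (terminal -1, V#3); searched ..../.###/.#.. to 10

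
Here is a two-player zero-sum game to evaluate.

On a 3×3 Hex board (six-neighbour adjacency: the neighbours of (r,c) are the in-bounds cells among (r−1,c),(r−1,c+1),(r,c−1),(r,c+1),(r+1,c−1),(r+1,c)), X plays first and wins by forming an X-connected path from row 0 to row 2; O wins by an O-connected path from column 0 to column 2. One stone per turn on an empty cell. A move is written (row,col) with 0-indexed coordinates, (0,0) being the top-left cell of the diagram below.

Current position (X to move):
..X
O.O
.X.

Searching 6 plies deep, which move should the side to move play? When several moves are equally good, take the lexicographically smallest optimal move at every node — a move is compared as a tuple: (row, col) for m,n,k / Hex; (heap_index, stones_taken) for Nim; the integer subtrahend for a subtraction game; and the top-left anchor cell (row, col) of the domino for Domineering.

X's best at [..X/O.O/.X.]: (1,1)

ply 1, X at ..X/O.O/.X. | (0,0)=-1→X.X/O.O/.X.; (0,1)=-1→.XX/O.O/.X.; (1,1)=+1→..X/OXO/.X.*; (2,0)=-1→..X/O.O/XX.; (2,2)=-1→..X/O.O/.XX
ply 2: ..X/OXO/.X. is terminal -1 (O); from ..X/O.O/.X. depth 6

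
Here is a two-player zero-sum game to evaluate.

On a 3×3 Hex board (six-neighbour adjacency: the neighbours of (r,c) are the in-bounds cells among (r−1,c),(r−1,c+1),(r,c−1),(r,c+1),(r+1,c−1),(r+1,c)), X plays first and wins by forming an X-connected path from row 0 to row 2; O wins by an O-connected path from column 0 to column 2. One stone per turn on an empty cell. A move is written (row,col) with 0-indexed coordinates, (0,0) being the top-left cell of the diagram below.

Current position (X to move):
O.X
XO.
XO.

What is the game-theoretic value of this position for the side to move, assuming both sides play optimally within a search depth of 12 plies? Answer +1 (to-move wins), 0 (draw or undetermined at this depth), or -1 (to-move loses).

ply 1, X at O.X/XO./XO. | (0,1)=+1→OXX/XO./XO.*; (1,2)=+1→O.X/XOX/XO.; (2,2)=+1→O.X/XO./XOX
ply 2: OXX/XO./XO. is terminal -1 (O); from O.X/XO./XO. depth 12

value(O.X/XO./XO., X) = +1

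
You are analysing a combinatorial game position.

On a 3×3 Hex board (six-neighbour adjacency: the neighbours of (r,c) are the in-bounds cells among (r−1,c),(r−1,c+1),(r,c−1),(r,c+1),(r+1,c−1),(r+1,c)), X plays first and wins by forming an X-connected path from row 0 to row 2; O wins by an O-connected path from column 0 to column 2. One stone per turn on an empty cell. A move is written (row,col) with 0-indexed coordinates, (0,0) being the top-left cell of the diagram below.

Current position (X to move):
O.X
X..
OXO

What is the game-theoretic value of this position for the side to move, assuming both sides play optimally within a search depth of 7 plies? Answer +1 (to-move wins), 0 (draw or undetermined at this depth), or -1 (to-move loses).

[O.X/X../OXO] X move#1: (0,1):+1/OXX/X../OXO*, (1,1):+1/O.X/XX./OXO, (1,2):+1/O.X/X.X/OXO
[OXX/X../OXO] O move#2: (1,1):-1/OXX/XO./OXO*, (1,2):-1/OXX/X.O/OXO
[OXX/XO./OXO] X move#3: (1,2):+1/OXX/XOX/OXO*
[OXX/XOX/OXO] end (terminal -1, O#4); searched O.X/X../OXO to 7

value(O.X/X../OXO, X) = +1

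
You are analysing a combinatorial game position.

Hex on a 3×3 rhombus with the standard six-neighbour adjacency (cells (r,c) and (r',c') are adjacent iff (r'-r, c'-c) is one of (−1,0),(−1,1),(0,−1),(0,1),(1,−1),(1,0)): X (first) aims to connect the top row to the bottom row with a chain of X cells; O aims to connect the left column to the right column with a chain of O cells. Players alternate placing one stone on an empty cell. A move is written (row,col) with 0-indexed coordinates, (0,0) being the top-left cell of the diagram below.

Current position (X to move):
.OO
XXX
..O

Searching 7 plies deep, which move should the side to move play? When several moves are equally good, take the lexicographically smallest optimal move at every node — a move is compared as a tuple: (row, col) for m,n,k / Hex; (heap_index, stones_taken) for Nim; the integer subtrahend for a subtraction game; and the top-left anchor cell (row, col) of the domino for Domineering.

p1 X@[.OO/XXX/..O]: (0,0)[XOO/XXX/..O]+1* (2,0)[.OO/XXX/X.O]-1 (2,1)[.OO/XXX/.XO]-1
p2 O@[XOO/XXX/..O]: (2,0)[XOO/XXX/O.O]-1* (2,1)[XOO/XXX/.OO]-1
p3 X@[XOO/XXX/O.O]: (2,1)[XOO/XXX/OXO]+1*
p4 O@[XOO/XXX/OXO] terminal -1; root [.OO/XXX/..O] d7

X's best at [.OO/XXX/..O]: (0,0)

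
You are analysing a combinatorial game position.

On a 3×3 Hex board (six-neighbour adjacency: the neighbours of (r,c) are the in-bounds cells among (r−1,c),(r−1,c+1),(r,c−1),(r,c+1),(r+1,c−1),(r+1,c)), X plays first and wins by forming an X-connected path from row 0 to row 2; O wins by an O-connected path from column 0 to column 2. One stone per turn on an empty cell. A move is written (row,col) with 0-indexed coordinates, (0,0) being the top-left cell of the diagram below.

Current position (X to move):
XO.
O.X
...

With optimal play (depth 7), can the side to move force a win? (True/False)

p1 X@[XO./O.X/...]: (0,2)[XOX/O.X/...]+1* (1,1)[XO./OXX/...]-1 (2,0)[XO./O.X/X..]-1 (2,1)[XO./O.X/.X.]-1 (2,2)[XO./O.X/..X]-1
p2 O@[XOX/O.X/...]: (1,1)[XOX/OOX/...]-1* (2,0)[XOX/O.X/O..]-1 (2,1)[XOX/O.X/.O.]-1 (2,2)[XOX/O.X/..O]-1
p3 X@[XOX/OOX/...]: (2,0)[XOX/OOX/X..]+1* (2,1)[XOX/OOX/.X.]+1 (2,2)[XOX/OOX/..X]+1
p4 O@[XOX/OOX/X..]: (2,1)[XOX/OOX/XO.]-1* (2,2)[XOX/OOX/X.O]-1
p5 X@[XOX/OOX/XO.]: (2,2)[XOX/OOX/XOX]+1*
p6 O@[XOX/OOX/XOX] terminal -1; root [XO./O.X/...] d7

X winning at [XO./O.X/...]: True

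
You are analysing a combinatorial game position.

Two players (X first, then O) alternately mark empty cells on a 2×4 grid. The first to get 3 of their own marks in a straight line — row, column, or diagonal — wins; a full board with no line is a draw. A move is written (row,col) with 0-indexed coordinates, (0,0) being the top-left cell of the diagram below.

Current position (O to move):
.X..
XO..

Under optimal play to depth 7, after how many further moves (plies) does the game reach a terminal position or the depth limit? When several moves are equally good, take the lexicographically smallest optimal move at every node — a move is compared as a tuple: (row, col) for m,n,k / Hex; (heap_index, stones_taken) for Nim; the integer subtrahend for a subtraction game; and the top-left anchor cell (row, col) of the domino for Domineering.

PV length from [.X../XO..]: 5 plies

p1 O@[.X../XO..]: (0,0)[OX../XO..]+0* (0,2)[.XO./XO..]+0 (0,3)[.X.O/XO..]+0 (1,2)[.X../XOO.]+0 (1,3)[.X../XO.O]+0
p2 X@[OX../XO..]: (0,2)[OXX./XO..]+0* (0,3)[OX.X/XO..]+0 (1,2)[OX../XOX.]+0 (1,3)[OX../XO.X]+0
p3 O@[OXX./XO..]: (0,3)[OXXO/XO..]+0* (1,2)[OXX./XOO.]-1 (1,3)[OXX./XO.O]-1
p4 X@[OXXO/XO..]: (1,2)[OXXO/XOX.]+0* (1,3)[OXXO/XO.X]+0
p5 O@[OXXO/XOX.]: (1,3)[OXXO/XOXO]+0*
p6 X@[OXXO/XOXO] terminal +0; root [.X../XO..] d7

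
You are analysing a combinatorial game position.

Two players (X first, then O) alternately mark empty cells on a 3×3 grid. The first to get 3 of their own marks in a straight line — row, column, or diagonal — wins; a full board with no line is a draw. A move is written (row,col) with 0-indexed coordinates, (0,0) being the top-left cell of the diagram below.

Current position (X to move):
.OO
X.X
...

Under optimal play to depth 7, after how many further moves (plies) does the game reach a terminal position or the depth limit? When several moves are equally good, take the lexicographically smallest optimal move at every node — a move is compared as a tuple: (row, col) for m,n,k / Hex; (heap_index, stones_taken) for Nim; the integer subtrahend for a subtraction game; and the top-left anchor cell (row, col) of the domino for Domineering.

p1 X@[.OO/X.X/...]: (0,0)[XOO/X.X/...]+1* (1,1)[.OO/XXX/...]+1 (2,0)[.OO/X.X/X..]-1 (2,1)[.OO/X.X/.X.]-1 (2,2)[.OO/X.X/..X]-1
p2 O@[XOO/X.X/...]: (1,1)[XOO/XOX/...]-1* (2,0)[XOO/X.X/O..]-1 (2,1)[XOO/X.X/.O.]-1 (2,2)[XOO/X.X/..O]-1
p3 X@[XOO/XOX/...]: (2,0)[XOO/XOX/X..]+1* (2,1)[XOO/XOX/.X.]-1 (2,2)[XOO/XOX/..X]-1
p4 O@[XOO/XOX/X..] terminal -1; root [.OO/X.X/...] d7

PV length from [.OO/X.X/...]: 3 plies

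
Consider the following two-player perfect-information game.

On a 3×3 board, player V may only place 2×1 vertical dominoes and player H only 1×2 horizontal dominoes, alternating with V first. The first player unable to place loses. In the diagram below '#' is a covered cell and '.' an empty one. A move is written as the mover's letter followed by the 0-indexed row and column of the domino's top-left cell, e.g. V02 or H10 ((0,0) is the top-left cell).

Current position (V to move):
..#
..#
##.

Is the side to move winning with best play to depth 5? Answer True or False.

V winning at [..#/..#/##.]: True

ply 1, V at ..#/..#/##. | V00=+1→#.#/#.#/##.*; V01=+1→.##/.##/##.
ply 2: #.#/#.#/##. is terminal -1 (H); from ..#/..#/##. depth 5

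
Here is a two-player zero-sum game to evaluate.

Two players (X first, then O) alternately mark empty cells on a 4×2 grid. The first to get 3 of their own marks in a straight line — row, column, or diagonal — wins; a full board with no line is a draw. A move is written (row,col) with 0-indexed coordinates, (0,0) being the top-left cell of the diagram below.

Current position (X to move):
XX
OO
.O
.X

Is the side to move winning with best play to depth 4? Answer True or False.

X winning at [XX/OO/.O/.X]: False

p1 X@[XX/OO/.O/.X]: (2,0)[XX/OO/XO/.X]+0* (3,0)[XX/OO/.O/XX]+0
p2 O@[XX/OO/XO/.X]: (3,0)[XX/OO/XO/OX]+0*
p3 X@[XX/OO/XO/OX] terminal +0; root [XX/OO/.O/.X] d4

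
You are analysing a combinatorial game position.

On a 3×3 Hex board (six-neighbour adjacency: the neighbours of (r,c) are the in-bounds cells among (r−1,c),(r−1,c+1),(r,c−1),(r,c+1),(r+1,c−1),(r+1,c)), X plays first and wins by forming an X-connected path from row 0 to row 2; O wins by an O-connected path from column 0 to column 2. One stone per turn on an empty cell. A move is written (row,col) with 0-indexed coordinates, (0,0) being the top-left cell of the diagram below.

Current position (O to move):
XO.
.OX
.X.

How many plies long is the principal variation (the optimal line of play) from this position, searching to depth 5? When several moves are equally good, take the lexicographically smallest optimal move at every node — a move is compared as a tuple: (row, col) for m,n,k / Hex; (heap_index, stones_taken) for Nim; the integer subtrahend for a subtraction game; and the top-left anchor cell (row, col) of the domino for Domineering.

ply 1, O at XO./.OX/.X. | (0,2)=+1→XOO/.OX/.X.*; (1,0)=-1→XO./OOX/.X.; (2,0)=-1→XO./.OX/OX.; (2,2)=-1→XO./.OX/.XO
ply 2, X at XOO/.OX/.X. | (1,0)=-1→XOO/XOX/.X.*; (2,0)=-1→XOO/.OX/XX.; (2,2)=-1→XOO/.OX/.XX
ply 3, O at XOO/XOX/.X. | (2,0)=+1→XOO/XOX/OX.*; (2,2)=-1→XOO/XOX/.XO
ply 4: XOO/XOX/OX. is terminal -1 (X); from XO./.OX/.X. depth 5

PV length from [XO./.OX/.X.]: 3 plies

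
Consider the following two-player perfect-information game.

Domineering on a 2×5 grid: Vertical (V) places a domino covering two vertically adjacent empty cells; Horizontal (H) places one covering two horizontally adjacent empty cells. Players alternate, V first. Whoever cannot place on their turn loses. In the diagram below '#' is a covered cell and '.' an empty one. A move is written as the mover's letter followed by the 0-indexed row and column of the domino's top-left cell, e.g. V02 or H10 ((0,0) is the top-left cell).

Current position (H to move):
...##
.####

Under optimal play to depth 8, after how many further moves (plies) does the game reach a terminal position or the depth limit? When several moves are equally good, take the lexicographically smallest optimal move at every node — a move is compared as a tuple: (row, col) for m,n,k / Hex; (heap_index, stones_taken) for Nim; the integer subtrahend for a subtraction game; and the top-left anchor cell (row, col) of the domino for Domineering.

ply 1, H at ...##/.#### | H00=+1→##.##/.####*; H01=-1→.####/.####
ply 2: ##.##/.#### is terminal -1 (V); from ...##/.#### depth 8

PV length from [...##/.####]: 1 ply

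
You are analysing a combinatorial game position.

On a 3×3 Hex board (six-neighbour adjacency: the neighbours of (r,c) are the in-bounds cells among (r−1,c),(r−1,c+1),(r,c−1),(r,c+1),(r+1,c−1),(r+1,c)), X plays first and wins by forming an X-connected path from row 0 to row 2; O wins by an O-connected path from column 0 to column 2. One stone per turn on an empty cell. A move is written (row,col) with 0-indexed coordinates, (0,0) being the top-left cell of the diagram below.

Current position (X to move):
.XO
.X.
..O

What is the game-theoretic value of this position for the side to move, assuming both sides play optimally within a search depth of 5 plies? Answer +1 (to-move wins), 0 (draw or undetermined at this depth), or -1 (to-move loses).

[.XO/.X./..O] X move#1: (0,0):+1/XXO/.X./..O*, (1,0):+1/.XO/XX./..O, (1,2):+1/.XO/.XX/..O, (2,0):+1/.XO/.X./X.O, (2,1):+1/.XO/.X./.XO
[XXO/.X./..O] O move#2: (1,0):-1/XXO/OX./..O*, (1,2):-1/XXO/.XO/..O, (2,0):-1/XXO/.X./O.O, (2,1):-1/XXO/.X./.OO
[XXO/OX./..O] X move#3: (1,2):+1/XXO/OXX/..O*, (2,0):+1/XXO/OX./X.O, (2,1):+1/XXO/OX./.XO
[XXO/OXX/..O] O move#4: (2,0):-1/XXO/OXX/O.O*, (2,1):-1/XXO/OXX/.OO
[XXO/OXX/O.O] X move#5: (2,1):+1/XXO/OXX/OXO*
[XXO/OXX/OXO] end (terminal -1, O#6); searched .XO/.X./..O to 5

value(.XO/.X./..O, X) = +1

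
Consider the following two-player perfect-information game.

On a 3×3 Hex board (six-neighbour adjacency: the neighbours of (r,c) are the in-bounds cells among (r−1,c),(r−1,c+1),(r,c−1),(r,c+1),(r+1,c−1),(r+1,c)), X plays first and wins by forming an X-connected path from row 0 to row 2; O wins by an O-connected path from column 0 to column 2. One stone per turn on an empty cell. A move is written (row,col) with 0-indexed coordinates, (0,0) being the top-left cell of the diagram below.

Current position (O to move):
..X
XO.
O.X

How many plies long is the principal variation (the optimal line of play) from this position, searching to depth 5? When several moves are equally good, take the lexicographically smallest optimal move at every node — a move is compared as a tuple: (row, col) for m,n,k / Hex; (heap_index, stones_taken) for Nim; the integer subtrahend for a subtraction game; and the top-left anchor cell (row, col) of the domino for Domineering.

ply 1, O at ..X/XO./O.X | (0,0)=-1→O.X/XO./O.X; (0,1)=-1→.OX/XO./O.X; (1,2)=+1→..X/XOO/O.X*; (2,1)=-1→..X/XO./OOX
ply 2: ..X/XOO/O.X is terminal -1 (X); from ..X/XO./O.X depth 5

PV length from [..X/XO./O.X]: 1 ply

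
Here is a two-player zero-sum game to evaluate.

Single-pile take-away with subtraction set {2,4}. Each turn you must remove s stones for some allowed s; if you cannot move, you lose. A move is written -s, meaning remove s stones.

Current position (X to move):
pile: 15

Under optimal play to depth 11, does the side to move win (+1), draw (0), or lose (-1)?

value(15, X) = +1

[15] X move#1: -2:+1/13*, -4:-1/11
[13] O move#2: -2:-1/11*, -4:-1/9
[11] X move#3: -2:-1/9, -4:+1/7*
[7] O move#4: -2:-1/5*, -4:-1/3
[5] X move#5: -2:-1/3, -4:+1/1*
[1] end (terminal -1, O#6); searched 15 to 11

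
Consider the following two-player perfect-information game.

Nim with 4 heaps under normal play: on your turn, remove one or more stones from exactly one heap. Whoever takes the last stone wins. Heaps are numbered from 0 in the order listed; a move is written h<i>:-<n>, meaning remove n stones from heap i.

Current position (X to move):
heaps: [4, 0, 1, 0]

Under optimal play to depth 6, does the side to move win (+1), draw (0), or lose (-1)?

[(4,0,1,0)] X move#1: h0:-1:-1/(3,0,1,0), h0:-2:-1/(2,0,1,0), h0:-3:+1/(1,0,1,0)*, h0:-4:-1/(0,0,1,0), h2:-1:-1/(4,0,0,0)
[(1,0,1,0)] O move#2: h0:-1:-1/(0,0,1,0)*, h2:-1:-1/(1,0,0,0)
[(0,0,1,0)] X move#3: h2:-1:+1/(0,0,0,0)*
[(0,0,0,0)] end (terminal -1, O#4); searched (4,0,1,0) to 6

value((4,0,1,0), X) = +1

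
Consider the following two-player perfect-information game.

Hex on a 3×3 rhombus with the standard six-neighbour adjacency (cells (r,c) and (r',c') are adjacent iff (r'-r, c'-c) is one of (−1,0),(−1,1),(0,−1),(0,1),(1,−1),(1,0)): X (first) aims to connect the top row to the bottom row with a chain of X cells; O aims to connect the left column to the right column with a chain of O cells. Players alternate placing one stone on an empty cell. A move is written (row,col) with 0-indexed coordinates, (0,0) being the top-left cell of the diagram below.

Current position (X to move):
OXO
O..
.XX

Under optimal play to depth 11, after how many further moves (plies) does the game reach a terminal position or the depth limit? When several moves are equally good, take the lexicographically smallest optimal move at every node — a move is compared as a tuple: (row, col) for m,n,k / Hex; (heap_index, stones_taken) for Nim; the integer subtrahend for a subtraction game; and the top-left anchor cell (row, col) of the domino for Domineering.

p1 X@[OXO/O../.XX]: (1,1)[OXO/OX./.XX]+1* (1,2)[OXO/O.X/.XX]-1 (2,0)[OXO/O../XXX]-1
p2 O@[OXO/OX./.XX] terminal -1; root [OXO/O../.XX] d11

PV length from [OXO/O../.XX]: 1 ply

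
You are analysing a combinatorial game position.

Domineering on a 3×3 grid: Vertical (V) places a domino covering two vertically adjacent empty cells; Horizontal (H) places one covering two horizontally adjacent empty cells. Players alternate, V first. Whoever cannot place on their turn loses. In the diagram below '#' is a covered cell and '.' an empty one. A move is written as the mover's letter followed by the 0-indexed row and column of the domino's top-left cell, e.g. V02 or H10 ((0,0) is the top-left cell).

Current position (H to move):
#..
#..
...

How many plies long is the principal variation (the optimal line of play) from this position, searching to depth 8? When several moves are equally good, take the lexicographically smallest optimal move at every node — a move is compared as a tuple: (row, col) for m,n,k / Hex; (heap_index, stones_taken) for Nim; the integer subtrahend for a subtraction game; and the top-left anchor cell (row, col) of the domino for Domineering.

ply 1, H at #../#../... | H01=-1→###/#../...; H11=+1→#../###/...*; H20=-1→#../#../##.; H21=-1→#../#../.##
ply 2: #../###/... is terminal -1 (V); from #../#../... depth 8

PV length from [#../#../...]: 1 ply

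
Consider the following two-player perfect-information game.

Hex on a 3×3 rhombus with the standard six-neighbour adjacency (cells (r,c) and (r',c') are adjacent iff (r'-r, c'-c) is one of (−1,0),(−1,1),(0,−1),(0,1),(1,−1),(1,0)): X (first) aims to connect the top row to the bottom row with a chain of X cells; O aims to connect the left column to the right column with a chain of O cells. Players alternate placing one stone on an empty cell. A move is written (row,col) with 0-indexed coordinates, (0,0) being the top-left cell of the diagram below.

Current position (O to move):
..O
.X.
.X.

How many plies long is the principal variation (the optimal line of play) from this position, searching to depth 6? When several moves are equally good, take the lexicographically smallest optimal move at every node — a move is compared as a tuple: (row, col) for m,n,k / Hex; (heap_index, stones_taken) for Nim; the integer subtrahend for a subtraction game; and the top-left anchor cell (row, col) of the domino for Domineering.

[..O/.X./.X.] O move#1: (0,0):-1/O.O/.X./.X., (0,1):+1/.OO/.X./.X.*, (1,0):-1/..O/OX./.X., (1,2):-1/..O/.XO/.X., (2,0):-1/..O/.X./OX., (2,2):-1/..O/.X./.XO
[.OO/.X./.X.] X move#2: (0,0):-1/XOO/.X./.X.*, (1,0):-1/.OO/XX./.X., (1,2):-1/.OO/.XX/.X., (2,0):-1/.OO/.X./XX., (2,2):-1/.OO/.X./.XX
[XOO/.X./.X.] O move#3: (1,0):+1/XOO/OX./.X.*, (1,2):-1/XOO/.XO/.X., (2,0):-1/XOO/.X./OX., (2,2):-1/XOO/.X./.XO
[XOO/OX./.X.] end (terminal -1, X#4); searched ..O/.X./.X. to 6

PV length from [..O/.X./.X.]: 3 plies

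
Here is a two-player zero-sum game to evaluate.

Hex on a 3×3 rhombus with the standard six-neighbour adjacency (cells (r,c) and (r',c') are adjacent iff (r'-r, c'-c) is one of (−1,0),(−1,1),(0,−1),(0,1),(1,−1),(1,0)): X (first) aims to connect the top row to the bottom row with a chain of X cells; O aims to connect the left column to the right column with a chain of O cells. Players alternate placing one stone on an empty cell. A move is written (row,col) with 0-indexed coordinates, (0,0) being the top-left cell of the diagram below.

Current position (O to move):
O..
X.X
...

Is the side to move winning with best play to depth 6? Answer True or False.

O winning at [O../X.X/...]: False

ply 1, O at O../X.X/... | (0,1)=-1→OO./X.X/...*; (0,2)=-1→O.O/X.X/...; (1,1)=-1→O../XOX/...; (2,0)=-1→O../X.X/O..; (2,1)=-1→O../X.X/.O.; (2,2)=-1→O../X.X/..O
ply 2, X at OO./X.X/... | (0,2)=+1→OOX/X.X/...*; (1,1)=-1→OO./XXX/...; (2,0)=-1→OO./X.X/X..; (2,1)=-1→OO./X.X/.X.; (2,2)=-1→OO./X.X/..X
ply 3, O at OOX/X.X/... | (1,1)=-1→OOX/XOX/...*; (2,0)=-1→OOX/X.X/O..; (2,1)=-1→OOX/X.X/.O.; (2,2)=-1→OOX/X.X/..O
ply 4, X at OOX/XOX/... | (2,0)=+1→OOX/XOX/X..*; (2,1)=+1→OOX/XOX/.X.; (2,2)=+1→OOX/XOX/..X
ply 5, O at OOX/XOX/X.. | (2,1)=-1→OOX/XOX/XO.*; (2,2)=-1→OOX/XOX/X.O
ply 6, X at OOX/XOX/XO. | (2,2)=+1→OOX/XOX/XOX*
ply 7: OOX/XOX/XOX is terminal -1 (O); from O../X.X/... depth 6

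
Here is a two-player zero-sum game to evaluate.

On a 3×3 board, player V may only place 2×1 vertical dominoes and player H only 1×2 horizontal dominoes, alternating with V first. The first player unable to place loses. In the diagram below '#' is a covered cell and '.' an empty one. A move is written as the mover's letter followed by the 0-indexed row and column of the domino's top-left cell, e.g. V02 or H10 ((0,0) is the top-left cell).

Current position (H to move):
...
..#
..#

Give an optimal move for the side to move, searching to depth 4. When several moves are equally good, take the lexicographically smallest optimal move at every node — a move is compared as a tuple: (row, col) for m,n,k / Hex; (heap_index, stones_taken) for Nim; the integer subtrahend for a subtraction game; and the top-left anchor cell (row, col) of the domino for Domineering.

ply 1, H at .../..#/..# | H00=-1→##./..#/..#; H01=-1→.##/..#/..#; H10=+1→.../###/..#*; H20=-1→.../..#/###
ply 2: .../###/..# is terminal -1 (V); from .../..#/..# depth 4

H's best at [.../..#/..#]: H10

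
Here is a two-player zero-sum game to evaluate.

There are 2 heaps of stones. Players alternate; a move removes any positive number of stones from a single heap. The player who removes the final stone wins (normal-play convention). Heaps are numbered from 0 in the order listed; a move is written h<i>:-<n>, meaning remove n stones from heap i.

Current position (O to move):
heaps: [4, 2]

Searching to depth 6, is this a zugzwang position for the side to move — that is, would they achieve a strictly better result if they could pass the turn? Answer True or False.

[(4,2)] O move#1: h0:-1:-1/(3,2), h0:-2:+1/(2,2)*, h0:-3:-1/(1,2), h0:-4:-1/(0,2), h1:-1:-1/(4,1), h1:-2:-1/(4,0)
[(2,2)] X move#2: h0:-1:-1/(1,2)*, h0:-2:-1/(0,2), h1:-1:-1/(2,1), h1:-2:-1/(2,0)
[(1,2)] O move#3: h0:-1:-1/(0,2), h1:-1:+1/(1,1)*, h1:-2:-1/(1,0)
[(1,1)] X move#4: h0:-1:-1/(0,1)*, h1:-1:-1/(1,0)
[(0,1)] O move#5: h1:-1:+1/(0,0)*
[(0,0)] end (terminal -1, X#6); searched (4,2) to 6
suppose O passes — search the same position with X to move:
pass> [(4,2)] X move#1: h0:-1:-1/(3,2), h0:-2:+1/(2,2)*, h0:-3:-1/(1,2), h0:-4:-1/(0,2), h1:-1:-1/(4,1), h1:-2:-1/(4,0)
pass> [(2,2)] O move#2: h0:-1:-1/(1,2)*, h0:-2:-1/(0,2), h1:-1:-1/(2,1), h1:-2:-1/(2,0)
pass> [(1,2)] X move#3: h0:-1:-1/(0,2), h1:-1:+1/(1,1)*, h1:-2:-1/(1,0)
pass> [(1,1)] O move#4: h0:-1:-1/(0,1)*, h1:-1:-1/(1,0)
pass> [(0,1)] X move#5: h1:-1:+1/(0,0)*
pass> [(0,0)] end (terminal -1, O#6); searched (4,2) to 6
for O: play +1, pass -1

zugzwang((4,2), O) = False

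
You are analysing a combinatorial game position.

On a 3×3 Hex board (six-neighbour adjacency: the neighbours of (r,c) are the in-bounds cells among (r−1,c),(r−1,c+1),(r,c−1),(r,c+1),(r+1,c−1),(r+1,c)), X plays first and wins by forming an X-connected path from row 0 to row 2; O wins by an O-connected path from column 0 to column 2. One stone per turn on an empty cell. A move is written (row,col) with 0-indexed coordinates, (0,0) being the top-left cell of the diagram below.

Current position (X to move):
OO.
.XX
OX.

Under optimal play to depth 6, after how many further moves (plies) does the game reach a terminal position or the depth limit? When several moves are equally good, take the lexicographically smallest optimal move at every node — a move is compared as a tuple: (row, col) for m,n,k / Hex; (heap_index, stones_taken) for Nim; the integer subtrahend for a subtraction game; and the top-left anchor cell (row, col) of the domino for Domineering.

ply 1, X at OO./.XX/OX. | (0,2)=+1→OOX/.XX/OX.*; (1,0)=-1→OO./XXX/OX.; (2,2)=-1→OO./.XX/OXX
ply 2: OOX/.XX/OX. is terminal -1 (O); from OO./.XX/OX. depth 6

PV length from [OO./.XX/OX.]: 1 ply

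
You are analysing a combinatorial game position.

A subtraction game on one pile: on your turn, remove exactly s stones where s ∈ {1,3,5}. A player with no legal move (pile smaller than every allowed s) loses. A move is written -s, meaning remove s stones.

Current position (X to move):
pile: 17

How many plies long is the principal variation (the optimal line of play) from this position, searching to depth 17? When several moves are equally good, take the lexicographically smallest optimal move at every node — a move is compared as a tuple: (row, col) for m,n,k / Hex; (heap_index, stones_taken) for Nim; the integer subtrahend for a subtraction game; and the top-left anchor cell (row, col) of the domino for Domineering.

ply 1, X at 17 | -1=+1→16*; -3=+1→14; -5=+1→12
ply 2, O at 16 | -1=-1→15*; -3=-1→13; -5=-1→11
ply 3, X at 15 | -1=+1→14*; -3=+1→12; -5=+1→10
ply 4, O at 14 | -1=-1→13*; -3=-1→11; -5=-1→9
ply 5, X at 13 | -1=+1→12*; -3=+1→10; -5=+1→8
ply 6, O at 12 | -1=-1→11*; -3=-1→9; -5=-1→7
ply 7, X at 11 | -1=+1→10*; -3=+1→8; -5=+1→6
ply 8, O at 10 | -1=-1→9*; -3=-1→7; -5=-1→5
ply 9, X at 9 | -1=+1→8*; -3=+1→6; -5=+1→4
ply 10, O at 8 | -1=-1→7*; -3=-1→5; -5=-1→3
ply 11, X at 7 | -1=+1→6*; -3=+1→4; -5=+1→2
ply 12, O at 6 | -1=-1→5*; -3=-1→3; -5=-1→1
ply 13, X at 5 | -1=+1→4*; -3=+1→2; -5=+1→0
ply 14, O at 4 | -1=-1→3*; -3=-1→1
ply 15, X at 3 | -1=+1→2*; -3=+1→0
ply 16, O at 2 | -1=-1→1*
ply 17, X at 1 | -1=+1→0*
ply 18: 0 is terminal -1 (O); from 17 depth 17

PV length from [17]: 17 plies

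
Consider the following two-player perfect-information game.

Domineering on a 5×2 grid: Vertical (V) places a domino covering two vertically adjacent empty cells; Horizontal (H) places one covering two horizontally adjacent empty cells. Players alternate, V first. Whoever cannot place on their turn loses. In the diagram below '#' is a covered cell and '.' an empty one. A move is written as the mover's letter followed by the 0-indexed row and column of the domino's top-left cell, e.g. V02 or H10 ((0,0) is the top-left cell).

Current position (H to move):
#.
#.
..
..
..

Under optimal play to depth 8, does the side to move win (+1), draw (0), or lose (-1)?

p1 H@[#./#./../../..]: H20[#./#./##/../..]-1 H30[#./#./../##/..]+1* H40[#./#./../../##]-1
p2 V@[#./#./../##/..]: V01[##/##/../##/..]-1* V11[#./##/.#/##/..]-1
p3 H@[##/##/../##/..]: H20[##/##/##/##/..]+1* H40[##/##/../##/##]+1
p4 V@[##/##/##/##/..] terminal -1; root [#./#./../../..] d8

value(#./#./../../.., H) = +1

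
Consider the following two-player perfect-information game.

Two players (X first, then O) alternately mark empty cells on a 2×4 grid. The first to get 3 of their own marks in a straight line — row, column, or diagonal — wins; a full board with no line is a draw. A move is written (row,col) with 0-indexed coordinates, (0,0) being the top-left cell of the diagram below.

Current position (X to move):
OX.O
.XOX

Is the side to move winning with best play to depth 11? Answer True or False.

X winning at [OX.O/.XOX]: False

ply 1, X at OX.O/.XOX | (0,2)=+0→OXXO/.XOX*; (1,0)=+0→OX.O/XXOX
ply 2, O at OXXO/.XOX | (1,0)=+0→OXXO/OXOX*
ply 3: OXXO/OXOX is terminal +0 (X); from OX.O/.XOX depth 11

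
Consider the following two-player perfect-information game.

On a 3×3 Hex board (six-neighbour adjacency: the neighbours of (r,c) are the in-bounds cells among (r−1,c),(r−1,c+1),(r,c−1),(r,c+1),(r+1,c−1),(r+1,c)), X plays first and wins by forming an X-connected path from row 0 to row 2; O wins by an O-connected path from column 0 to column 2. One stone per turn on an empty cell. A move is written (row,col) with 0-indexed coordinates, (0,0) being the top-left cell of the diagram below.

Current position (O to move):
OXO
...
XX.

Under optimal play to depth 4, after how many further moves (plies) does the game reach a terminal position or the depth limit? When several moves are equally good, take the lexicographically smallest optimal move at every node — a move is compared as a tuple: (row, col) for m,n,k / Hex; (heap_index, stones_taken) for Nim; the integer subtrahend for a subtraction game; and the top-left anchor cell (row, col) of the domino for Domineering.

PV length from [OXO/.../XX.]: 2 plies

[OXO/.../XX.] O move#1: (1,0):-1/OXO/O../XX.*, (1,1):-1/OXO/.O./XX., (1,2):-1/OXO/..O/XX., (2,2):-1/OXO/.../XXO
[OXO/O../XX.] X move#2: (1,1):+1/OXO/OX./XX.*, (1,2):-1/OXO/O.X/XX., (2,2):-1/OXO/O../XXX
[OXO/OX./XX.] end (terminal -1, O#3); searched OXO/.../XX. to 4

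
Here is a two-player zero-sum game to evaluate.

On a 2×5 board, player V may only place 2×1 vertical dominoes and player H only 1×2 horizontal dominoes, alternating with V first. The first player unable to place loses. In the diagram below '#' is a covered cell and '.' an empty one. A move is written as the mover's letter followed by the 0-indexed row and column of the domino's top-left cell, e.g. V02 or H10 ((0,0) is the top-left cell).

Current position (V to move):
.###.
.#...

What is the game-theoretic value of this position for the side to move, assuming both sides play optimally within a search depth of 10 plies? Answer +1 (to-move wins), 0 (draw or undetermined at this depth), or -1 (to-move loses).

value(.###./.#..., V) = +1

ply 1, V at .###./.#... | V00=-1→####./##...; V04=+1→.####/.#..#*
ply 2, H at .####/.#..# | H12=-1→.####/.####*
ply 3, V at .####/.#### | V00=+1→#####/#####*
ply 4: #####/##### is terminal -1 (H); from .###./.#... depth 10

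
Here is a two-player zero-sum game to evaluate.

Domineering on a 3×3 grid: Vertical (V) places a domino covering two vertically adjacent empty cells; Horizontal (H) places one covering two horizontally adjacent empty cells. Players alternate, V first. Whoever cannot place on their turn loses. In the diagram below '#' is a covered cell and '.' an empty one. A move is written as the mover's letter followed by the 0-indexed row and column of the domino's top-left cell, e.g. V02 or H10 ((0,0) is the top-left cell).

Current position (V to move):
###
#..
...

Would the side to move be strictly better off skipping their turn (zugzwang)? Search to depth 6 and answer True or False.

zugzwang(###/#../..., V) = False

p1 V@[###/#../...]: V11[###/##./.#.]+1* V12[###/#.#/..#]-1
p2 H@[###/##./.#.] terminal -1; root [###/#../...] d6
suppose V passes — search the same position with H to move:
pass> p1 H@[###/#../...]: H11[###/###/...]+1* H20[###/#../##.]-1 H21[###/#../.##]+1
pass> p2 V@[###/###/...] terminal -1; root [###/#../...] d6
for V: play +1, pass -1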